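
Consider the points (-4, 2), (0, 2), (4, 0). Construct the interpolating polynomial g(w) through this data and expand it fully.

Build the Lagrange basis polynomials:
L_0(w) = w(w - 4) / [32] = (1/32)w^2 - (1/8)w
L_1(w) = (w + 4)(w - 4) / [-16] = -(1/16)w^2 + 1
L_2(w) = (w + 4)w / [32] = (1/32)w^2 + (1/8)w
g(w) = 2·L_0 + 2·L_1 + 0·L_2
  2·L_0(w) = (1/16)w^2 - (1/4)w
  2·L_1(w) = -(1/8)w^2 + 2
  0·L_2(w) = 0
Adding term by term: -(1/16)w^2 - (1/4)w + 2

g(w) = -(1/16)w^2 - (1/4)w + 2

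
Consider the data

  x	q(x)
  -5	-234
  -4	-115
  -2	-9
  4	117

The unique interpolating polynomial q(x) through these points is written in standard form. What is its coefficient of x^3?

The leading coefficient equals the top divided difference q[-5,-4,-2,4].
q[-5,-4] = (-115 - (-234)) / (-4 - (-5)) = 119
q[-4,-2] = (-9 - (-115)) / (-2 - (-4)) = 53
q[-2,4] = (117 - (-9)) / (4 - (-2)) = 21
q[-5,-4,-2] = (53 - 119) / (-2 - (-5)) = -22
q[-4,-2,4] = (21 - 53) / (4 - (-4)) = -4
q[-5,-4,-2,4] = (-4 - (-22)) / (4 - (-5)) = 2

2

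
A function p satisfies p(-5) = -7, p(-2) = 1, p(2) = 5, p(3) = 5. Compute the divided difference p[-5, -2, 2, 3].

p[-5,-2] = (1 - (-7)) / (-2 - (-5)) = 8/3
p[-2,2] = (5 - 1) / (2 - (-2)) = 1
p[2,3] = (5 - 5) / (3 - 2) = 0
p[-5,-2,2] = (1 - 8/3) / (2 - (-5)) = -5/21
p[-2,2,3] = (0 - 1) / (3 - (-2)) = -1/5
p[-5,-2,2,3] = (-1/5 - (-5/21)) / (3 - (-5)) = 1/210

1/210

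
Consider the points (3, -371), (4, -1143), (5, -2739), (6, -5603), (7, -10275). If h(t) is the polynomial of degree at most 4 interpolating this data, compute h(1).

L_0(1) = (-3)·(-4)·(-5)·(-6)/[(-1)·(-2)·(-3)·(-4)] = 15
L_1(1) = (-2)·(-4)·(-5)·(-6)/[(1)·(-1)·(-2)·(-3)] = -40
L_2(1) = (-2)·(-3)·(-5)·(-6)/[(2)·(1)·(-1)·(-2)] = 45
L_3(1) = (-2)·(-3)·(-4)·(-6)/[(3)·(2)·(1)·(-1)] = -24
L_4(1) = (-2)·(-3)·(-4)·(-5)/[(4)·(3)·(2)·(1)] = 5
Sum: (-371)·(15) + (-1143)·(-40) + (-2739)·(45) + (-5603)·(-24) + (-10275)·(5) = -3

-3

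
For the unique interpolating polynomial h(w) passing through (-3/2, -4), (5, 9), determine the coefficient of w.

L_0(w) = (w - 5) / [-13/2] = -(2/13)w + 10/13
L_1(w) = (w + 3/2) / [13/2] = (2/13)w + 3/13
h(w) = (-4)·L_0 + 9·L_1
Only the coefficient of w is needed; take it from each L_i and combine:
(-4)·(-2/13) + 9·(2/13) = 2

2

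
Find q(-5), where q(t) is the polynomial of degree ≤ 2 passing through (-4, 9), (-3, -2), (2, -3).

Using Newton's divided-difference form:
q[-4,-3] = (-2 - 9) / (-3 - (-4)) = -11
q[-3,2] = (-3 - (-2)) / (2 - (-3)) = -1/5
q[-4,-3,2] = (-1/5 - (-11)) / (2 - (-4)) = 9/5
q(-5) = 9 + (-11)·(-1) + (9/5)·(-1)·(-2) = 118/5

118/5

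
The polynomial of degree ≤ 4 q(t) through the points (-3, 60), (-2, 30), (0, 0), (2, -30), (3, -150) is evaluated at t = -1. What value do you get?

6

Using Newton's divided-difference form:
q[-3,-2] = (30 - 60) / (-2 - (-3)) = -30
q[-2,0] = (0 - 30) / (0 - (-2)) = -15
q[0,2] = (-30 - 0) / (2 - 0) = -15
q[2,3] = (-150 - (-30)) / (3 - 2) = -120
q[-3,-2,0] = (-15 - (-30)) / (0 - (-3)) = 5
q[-2,0,2] = (-15 - (-15)) / (2 - (-2)) = 0
q[0,2,3] = (-120 - (-15)) / (3 - 0) = -35
q[-3,-2,0,2] = (0 - 5) / (2 - (-3)) = -1
q[-2,0,2,3] = (-35 - 0) / (3 - (-2)) = -7
q[-3,-2,0,2,3] = (-7 - (-1)) / (3 - (-3)) = -1
q(-1) = 60 + (-30)·(2) + 5·(2)·(1) + (-1)·(2)·(1)·(-1) + (-1)·(2)·(1)·(-1)·(-3) = 6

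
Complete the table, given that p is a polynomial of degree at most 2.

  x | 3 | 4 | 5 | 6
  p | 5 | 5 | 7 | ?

The 3 known values determine p uniquely (degree ≤ 2).
L_0(6) = (2)·(1)/[(-1)·(-2)] = 1
L_1(6) = (3)·(1)/[(1)·(-1)] = -3
L_2(6) = (3)·(2)/[(2)·(1)] = 3
Sum: 5·(1) + 5·(-3) + 7·(3) = 11

11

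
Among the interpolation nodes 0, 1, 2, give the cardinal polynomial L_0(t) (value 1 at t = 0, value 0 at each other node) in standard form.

L_0(t) = (1/2)t^2 - (3/2)t + 1

L_0(t) = (t - 1)(t - 2) / [(-1)·(-2)]
       = (t^2 - 3t + 2) / (2)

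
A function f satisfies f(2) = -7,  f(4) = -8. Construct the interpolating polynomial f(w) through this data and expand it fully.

f(w) = -(1/2)w - 6

Build the Lagrange basis polynomials:
L_0(w) = (w - 4) / [-2] = -(1/2)w + 2
L_1(w) = (w - 2) / [2] = (1/2)w - 1
f(w) = (-7)·L_0 + (-8)·L_1
  (-7)·L_0(w) = (7/2)w - 14
  (-8)·L_1(w) = -4w + 8
Adding term by term: -(1/2)w - 6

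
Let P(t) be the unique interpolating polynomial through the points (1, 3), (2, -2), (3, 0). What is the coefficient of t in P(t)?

-31/2

Build the Lagrange basis polynomials:
L_0(t) = (t - 2)(t - 3) / [2] = (1/2)t^2 - (5/2)t + 3
L_1(t) = (t - 1)(t - 3) / [-1] = -t^2 + 4t - 3
L_2(t) = (t - 1)(t - 2) / [2] = (1/2)t^2 - (3/2)t + 1
P(t) = 3·L_0 + (-2)·L_1 + 0·L_2
Only the coefficient of t is needed; take it from each L_i and combine:
3·(-5/2) + (-2)·(4) + 0·(-3/2) = -31/2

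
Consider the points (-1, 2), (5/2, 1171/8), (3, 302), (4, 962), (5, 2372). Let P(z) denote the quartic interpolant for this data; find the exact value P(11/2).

Evaluate each Lagrange basis at z = 11/2:
L_0(11/2) = (3)·(5/2)·(3/2)·(1/2)/[(-7/2)·(-4)·(-5)·(-6)] = 3/224
L_1(11/2) = (13/2)·(5/2)·(3/2)·(1/2)/[(7/2)·(-1/2)·(-3/2)·(-5/2)] = -13/7
L_2(11/2) = (13/2)·(3)·(3/2)·(1/2)/[(4)·(1/2)·(-1)·(-2)] = 117/32
L_3(11/2) = (13/2)·(3)·(5/2)·(1/2)/[(5)·(3/2)·(1)·(-1)] = -13/4
L_4(11/2) = (13/2)·(3)·(5/2)·(3/2)/[(6)·(5/2)·(2)·(1)] = 39/16
Sum: 2·(3/224) + 1171/8·(-13/7) + 302·(117/32) + 962·(-13/4) + 2372·(39/16) = 27901/8

27901/8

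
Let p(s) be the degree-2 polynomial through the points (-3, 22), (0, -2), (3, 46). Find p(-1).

Evaluate each Lagrange basis at s = -1:
L_0(-1) = (-1)·(-4)/[(-3)·(-6)] = 2/9
L_1(-1) = (2)·(-4)/[(3)·(-3)] = 8/9
L_2(-1) = (2)·(-1)/[(6)·(3)] = -1/9
Sum: 22·(2/9) + (-2)·(8/9) + 46·(-1/9) = -2

-2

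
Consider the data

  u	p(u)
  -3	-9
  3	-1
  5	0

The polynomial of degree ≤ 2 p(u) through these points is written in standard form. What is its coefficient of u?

4/3

Build the Lagrange basis polynomials:
L_0(u) = (u - 3)(u - 5) / [48] = (1/48)u^2 - (1/6)u + 5/16
L_1(u) = (u + 3)(u - 5) / [-12] = -(1/12)u^2 + (1/6)u + 5/4
L_2(u) = (u + 3)(u - 3) / [16] = (1/16)u^2 - 9/16
p(u) = (-9)·L_0 + (-1)·L_1 + 0·L_2
Only the coefficient of u is needed; take it from each L_i and combine:
(-9)·(-1/6) + (-1)·(1/6) + 0·(0) = 4/3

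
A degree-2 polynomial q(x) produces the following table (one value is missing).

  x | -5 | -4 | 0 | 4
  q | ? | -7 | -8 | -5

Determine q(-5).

The 3 known values determine q uniquely (degree ≤ 2).
Evaluate each Lagrange basis at x = -5:
L_0(-5) = (-5)·(-9)/[(-4)·(-8)] = 45/32
L_1(-5) = (-1)·(-9)/[(4)·(-4)] = -9/16
L_2(-5) = (-1)·(-5)/[(8)·(4)] = 5/32
Sum: (-7)·(45/32) + (-8)·(-9/16) + (-5)·(5/32) = -49/8

-49/8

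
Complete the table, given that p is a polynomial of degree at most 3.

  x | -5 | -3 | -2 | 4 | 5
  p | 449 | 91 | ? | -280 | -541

The 4 known values determine p uniquely (degree ≤ 3).
L_0(-2) = (1)·(-6)·(-7)/[(-2)·(-9)·(-10)] = -7/30
L_1(-2) = (3)·(-6)·(-7)/[(2)·(-7)·(-8)] = 9/8
L_2(-2) = (3)·(1)·(-7)/[(9)·(7)·(-1)] = 1/3
L_3(-2) = (3)·(1)·(-6)/[(10)·(8)·(1)] = -9/40
Sum: 449·(-7/30) + 91·(9/8) + (-280)·(1/3) + (-541)·(-9/40) = 26

26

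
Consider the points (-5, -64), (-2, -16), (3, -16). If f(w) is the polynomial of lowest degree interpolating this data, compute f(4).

-28

Evaluate each Lagrange basis at w = 4:
L_0(4) = (6)·(1)/[(-3)·(-8)] = 1/4
L_1(4) = (9)·(1)/[(3)·(-5)] = -3/5
L_2(4) = (9)·(6)/[(8)·(5)] = 27/20
Sum: (-64)·(1/4) + (-16)·(-3/5) + (-16)·(27/20) = -28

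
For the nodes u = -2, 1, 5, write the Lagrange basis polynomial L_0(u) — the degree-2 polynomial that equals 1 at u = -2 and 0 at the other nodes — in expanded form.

L_0(u) = (1/21)u^2 - (2/7)u + 5/21

L_0(u) = (u - 1)(u - 5) / [(-3)·(-7)]
       = (u^2 - 6u + 5) / (21)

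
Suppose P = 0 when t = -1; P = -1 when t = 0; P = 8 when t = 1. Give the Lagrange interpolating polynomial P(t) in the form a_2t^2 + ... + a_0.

Build the Lagrange basis polynomials:
L_0(t) = t(t - 1) / [2] = (1/2)t^2 - (1/2)t
L_1(t) = (t + 1)(t - 1) / [-1] = -t^2 + 1
L_2(t) = (t + 1)t / [2] = (1/2)t^2 + (1/2)t
P(t) = 0·L_0 + (-1)·L_1 + 8·L_2
  0·L_0(t) = 0
  (-1)·L_1(t) = t^2 - 1
  8·L_2(t) = 4t^2 + 4t
Adding term by term: 5t^2 + 4t - 1

P(t) = 5t^2 + 4t - 1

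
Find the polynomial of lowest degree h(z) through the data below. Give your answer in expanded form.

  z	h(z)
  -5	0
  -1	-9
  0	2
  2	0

Build the Lagrange basis polynomials:
L_0(z) = (z + 1)z(z - 2) / [-140] = -(1/140)z^3 + (1/140)z^2 + (1/70)z
L_1(z) = (z + 5)z(z - 2) / [12] = (1/12)z^3 + (1/4)z^2 - (5/6)z
L_2(z) = (z + 5)(z + 1)(z - 2) / [-10] = -(1/10)z^3 - (2/5)z^2 + (7/10)z + 1
L_3(z) = (z + 5)(z + 1)z / [42] = (1/42)z^3 + (1/7)z^2 + (5/42)z
h(z) = 0·L_0 + (-9)·L_1 + 2·L_2 + 0·L_3
  0·L_0(z) = 0
  (-9)·L_1(z) = -(3/4)z^3 - (9/4)z^2 + (15/2)z
  2·L_2(z) = -(1/5)z^3 - (4/5)z^2 + (7/5)z + 2
  0·L_3(z) = 0
Adding term by term: -(19/20)z^3 - (61/20)z^2 + (89/10)z + 2

h(z) = -(19/20)z^3 - (61/20)z^2 + (89/10)z + 2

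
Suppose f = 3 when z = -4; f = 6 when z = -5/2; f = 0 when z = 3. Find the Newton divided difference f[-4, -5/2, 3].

-34/77

f[-4,-5/2] = (6 - 3) / (-5/2 - (-4)) = 2
f[-5/2,3] = (0 - 6) / (3 - (-5/2)) = -12/11
f[-4,-5/2,3] = (-12/11 - 2) / (3 - (-4)) = -34/77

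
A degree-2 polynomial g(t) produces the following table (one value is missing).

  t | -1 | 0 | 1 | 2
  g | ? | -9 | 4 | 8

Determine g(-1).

-31

The 3 known values determine g uniquely (degree ≤ 2).
Evaluate each Lagrange basis at t = -1:
L_0(-1) = (-2)·(-3)/[(-1)·(-2)] = 3
L_1(-1) = (-1)·(-3)/[(1)·(-1)] = -3
L_2(-1) = (-1)·(-2)/[(2)·(1)] = 1
Sum: (-9)·(3) + 4·(-3) + 8·(1) = -31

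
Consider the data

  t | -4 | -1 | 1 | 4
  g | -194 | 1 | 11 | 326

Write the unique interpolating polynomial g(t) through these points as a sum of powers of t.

Build the Lagrange basis polynomials:
L_0(t) = (t + 1)(t - 1)(t - 4) / [-120] = -(1/120)t^3 + (1/30)t^2 + (1/120)t - 1/30
L_1(t) = (t + 4)(t - 1)(t - 4) / [30] = (1/30)t^3 - (1/30)t^2 - (8/15)t + 8/15
L_2(t) = (t + 4)(t + 1)(t - 4) / [-30] = -(1/30)t^3 - (1/30)t^2 + (8/15)t + 8/15
L_3(t) = (t + 4)(t + 1)(t - 1) / [120] = (1/120)t^3 + (1/30)t^2 - (1/120)t - 1/30
g(t) = (-194)·L_0 + 1·L_1 + 11·L_2 + 326·L_3
  (-194)·L_0(t) = (97/60)t^3 - (97/15)t^2 - (97/60)t + 97/15
  1·L_1(t) = (1/30)t^3 - (1/30)t^2 - (8/15)t + 8/15
  11·L_2(t) = -(11/30)t^3 - (11/30)t^2 + (88/15)t + 88/15
  326·L_3(t) = (163/60)t^3 + (163/15)t^2 - (163/60)t - 163/15
Adding term by term: 4t^3 + 4t^2 + t + 2

g(t) = 4t^3 + 4t^2 + t + 2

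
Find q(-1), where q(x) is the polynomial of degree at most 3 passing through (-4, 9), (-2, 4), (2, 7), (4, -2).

151/32

Evaluate each Lagrange basis at x = -1:
L_0(-1) = (1)·(-3)·(-5)/[(-2)·(-6)·(-8)] = -5/32
L_1(-1) = (3)·(-3)·(-5)/[(2)·(-4)·(-6)] = 15/16
L_2(-1) = (3)·(1)·(-5)/[(6)·(4)·(-2)] = 5/16
L_3(-1) = (3)·(1)·(-3)/[(8)·(6)·(2)] = -3/32
Sum: 9·(-5/32) + 4·(15/16) + 7·(5/16) + (-2)·(-3/32) = 151/32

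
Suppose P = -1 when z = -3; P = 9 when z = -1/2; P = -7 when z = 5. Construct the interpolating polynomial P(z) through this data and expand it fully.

Build the Lagrange basis polynomials:
L_0(z) = (z + 1/2)(z - 5) / [20] = (1/20)z^2 - (9/40)z - 1/8
L_1(z) = (z + 3)(z - 5) / [-55/4] = -(4/55)z^2 + (8/55)z + 12/11
L_2(z) = (z + 3)(z + 1/2) / [44] = (1/44)z^2 + (7/88)z + 3/88
P(z) = (-1)·L_0 + 9·L_1 + (-7)·L_2
  (-1)·L_0(z) = -(1/20)z^2 + (9/40)z + 1/8
  9·L_1(z) = -(36/55)z^2 + (72/55)z + 108/11
  (-7)·L_2(z) = -(7/44)z^2 - (49/88)z - 21/88
Adding term by term: -(19/22)z^2 + (43/44)z + 427/44

P(z) = -(19/22)z^2 + (43/44)z + 427/44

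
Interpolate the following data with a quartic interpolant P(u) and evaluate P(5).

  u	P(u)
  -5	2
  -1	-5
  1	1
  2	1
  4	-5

-188/21

Evaluate each Lagrange basis at u = 5:
L_0(5) = (6)·(4)·(3)·(1)/[(-4)·(-6)·(-7)·(-9)] = 1/21
L_1(5) = (10)·(4)·(3)·(1)/[(4)·(-2)·(-3)·(-5)] = -1
L_2(5) = (10)·(6)·(3)·(1)/[(6)·(2)·(-1)·(-3)] = 5
L_3(5) = (10)·(6)·(4)·(1)/[(7)·(3)·(1)·(-2)] = -40/7
L_4(5) = (10)·(6)·(4)·(3)/[(9)·(5)·(3)·(2)] = 8/3
Sum: 2·(1/21) + (-5)·(-1) + 1·(5) + 1·(-40/7) + (-5)·(8/3) = -188/21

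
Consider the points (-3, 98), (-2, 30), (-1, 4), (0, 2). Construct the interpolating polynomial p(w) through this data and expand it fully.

L_0(w) = (w + 2)(w + 1)w / [-6] = -(1/6)w^3 - (1/2)w^2 - (1/3)w
L_1(w) = (w + 3)(w + 1)w / [2] = (1/2)w^3 + 2w^2 + (3/2)w
L_2(w) = (w + 3)(w + 2)w / [-2] = -(1/2)w^3 - (5/2)w^2 - 3w
L_3(w) = (w + 3)(w + 2)(w + 1) / [6] = (1/6)w^3 + w^2 + (11/6)w + 1
p(w) = 98·L_0 + 30·L_1 + 4·L_2 + 2·L_3
  98·L_0(w) = -(49/3)w^3 - 49w^2 - (98/3)w
  30·L_1(w) = 15w^3 + 60w^2 + 45w
  4·L_2(w) = -2w^3 - 10w^2 - 12w
  2·L_3(w) = (1/3)w^3 + 2w^2 + (11/3)w + 2
Adding term by term: -3w^3 + 3w^2 + 4w + 2

p(w) = -3w^3 + 3w^2 + 4w + 2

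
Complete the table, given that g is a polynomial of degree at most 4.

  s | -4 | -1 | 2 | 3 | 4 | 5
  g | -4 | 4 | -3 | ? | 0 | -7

-26/45

The 5 known values determine g uniquely (degree ≤ 4).
Evaluate each Lagrange basis at s = 3:
L_0(3) = (4)·(1)·(-1)·(-2)/[(-3)·(-6)·(-8)·(-9)] = 1/162
L_1(3) = (7)·(1)·(-1)·(-2)/[(3)·(-3)·(-5)·(-6)] = -7/135
L_2(3) = (7)·(4)·(-1)·(-2)/[(6)·(3)·(-2)·(-3)] = 14/27
L_3(3) = (7)·(4)·(1)·(-2)/[(8)·(5)·(2)·(-1)] = 7/10
L_4(3) = (7)·(4)·(1)·(-1)/[(9)·(6)·(3)·(1)] = -14/81
Sum: (-4)·(1/162) + 4·(-7/135) + (-3)·(14/27) + 0 + (-7)·(-14/81) = -26/45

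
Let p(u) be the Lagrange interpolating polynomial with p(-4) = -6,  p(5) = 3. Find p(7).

L_0(7) = (2)/[(-9)] = -2/9
L_1(7) = (11)/[(9)] = 11/9
Sum: (-6)·(-2/9) + 3·(11/9) = 5

5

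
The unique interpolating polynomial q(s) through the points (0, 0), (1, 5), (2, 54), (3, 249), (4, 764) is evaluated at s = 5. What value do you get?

Evaluate each Lagrange basis at s = 5:
L_0(5) = (4)·(3)·(2)·(1)/[(-1)·(-2)·(-3)·(-4)] = 1
L_1(5) = (5)·(3)·(2)·(1)/[(1)·(-1)·(-2)·(-3)] = -5
L_2(5) = (5)·(4)·(2)·(1)/[(2)·(1)·(-1)·(-2)] = 10
L_3(5) = (5)·(4)·(3)·(1)/[(3)·(2)·(1)·(-1)] = -10
L_4(5) = (5)·(4)·(3)·(2)/[(4)·(3)·(2)·(1)] = 5
Sum: 0 + 5·(-5) + 54·(10) + 249·(-10) + 764·(5) = 1845

1845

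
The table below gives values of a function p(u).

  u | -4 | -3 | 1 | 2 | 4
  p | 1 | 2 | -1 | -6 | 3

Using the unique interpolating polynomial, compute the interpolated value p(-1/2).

L_0(-1/2) = (5/2)·(-3/2)·(-5/2)·(-9/2)/[(-1)·(-5)·(-6)·(-8)] = -45/256
L_1(-1/2) = (7/2)·(-3/2)·(-5/2)·(-9/2)/[(1)·(-4)·(-5)·(-7)] = 27/64
L_2(-1/2) = (7/2)·(5/2)·(-5/2)·(-9/2)/[(5)·(4)·(-1)·(-3)] = 105/64
L_3(-1/2) = (7/2)·(5/2)·(-3/2)·(-9/2)/[(6)·(5)·(1)·(-2)] = -63/64
L_4(-1/2) = (7/2)·(5/2)·(-3/2)·(-5/2)/[(8)·(7)·(3)·(2)] = 25/256
Sum: 1·(-45/256) + 2·(27/64) + (-1)·(105/64) + (-6)·(-63/64) + 3·(25/256) = 669/128

669/128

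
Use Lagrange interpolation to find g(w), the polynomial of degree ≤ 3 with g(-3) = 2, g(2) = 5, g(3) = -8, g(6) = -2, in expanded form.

L_0(w) = (w - 2)(w - 3)(w - 6) / [-270] = -(1/270)w^3 + (11/270)w^2 - (2/15)w + 2/15
L_1(w) = (w + 3)(w - 3)(w - 6) / [20] = (1/20)w^3 - (3/10)w^2 - (9/20)w + 27/10
L_2(w) = (w + 3)(w - 2)(w - 6) / [-18] = -(1/18)w^3 + (5/18)w^2 + (2/3)w - 2
L_3(w) = (w + 3)(w - 2)(w - 3) / [108] = (1/108)w^3 - (1/54)w^2 - (1/12)w + 1/6
g(w) = 2·L_0 + 5·L_1 + (-8)·L_2 + (-2)·L_3
  2·L_0(w) = -(1/135)w^3 + (11/135)w^2 - (4/15)w + 4/15
  5·L_1(w) = (1/4)w^3 - (3/2)w^2 - (9/4)w + 27/2
  (-8)·L_2(w) = (4/9)w^3 - (20/9)w^2 - (16/3)w + 16
  (-2)·L_3(w) = -(1/54)w^3 + (1/27)w^2 + (1/6)w - 1/3
Adding term by term: (361/540)w^3 - (973/270)w^2 - (461/60)w + 883/30

g(w) = (361/540)w^3 - (973/270)w^2 - (461/60)w + 883/30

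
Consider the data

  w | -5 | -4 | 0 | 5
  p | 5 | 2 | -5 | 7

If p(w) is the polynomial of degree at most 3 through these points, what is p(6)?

Using Newton's divided-difference form:
p[-5,-4] = (2 - 5) / (-4 - (-5)) = -3
p[-4,0] = (-5 - 2) / (0 - (-4)) = -7/4
p[0,5] = (7 - (-5)) / (5 - 0) = 12/5
p[-5,-4,0] = (-7/4 - (-3)) / (0 - (-5)) = 1/4
p[-4,0,5] = (12/5 - (-7/4)) / (5 - (-4)) = 83/180
p[-5,-4,0,5] = (83/180 - 1/4) / (5 - (-5)) = 19/900
p(6) = 5 + (-3)·(11) + (1/4)·(11)·(10) + (19/900)·(11)·(10)·(6) = 403/30

403/30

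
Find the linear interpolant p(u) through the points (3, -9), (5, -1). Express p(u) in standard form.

p(u) = 4u - 21

L_0(u) = (u - 5) / [-2] = -(1/2)u + 5/2
L_1(u) = (u - 3) / [2] = (1/2)u - 3/2
p(u) = (-9)·L_0 + (-1)·L_1
  (-9)·L_0(u) = (9/2)u - 45/2
  (-1)·L_1(u) = -(1/2)u + 3/2
Adding term by term: 4u - 21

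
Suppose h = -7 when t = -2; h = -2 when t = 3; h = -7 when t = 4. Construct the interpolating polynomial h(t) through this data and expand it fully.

h(t) = -t^2 + 2t + 1

Newton's divided differences:
h[-2,3] = (-2 - (-7)) / (3 - (-2)) = 1
h[3,4] = (-7 - (-2)) / (4 - 3) = -5
h[-2,3,4] = (-5 - 1) / (4 - (-2)) = -1
h(t) = -7 + 1·(t + 2) + (-1)·(t + 2)(t - 3)
Expanding: h(t) = -t^2 + 2t + 1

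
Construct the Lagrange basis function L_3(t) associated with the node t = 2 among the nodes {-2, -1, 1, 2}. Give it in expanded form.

L_3(t) = (t + 2)(t + 1)(t - 1) / [(4)·(3)·(1)]
       = (t^3 + 2t^2 - t - 2) / (12)

L_3(t) = (1/12)t^3 + (1/6)t^2 - (1/12)t - 1/6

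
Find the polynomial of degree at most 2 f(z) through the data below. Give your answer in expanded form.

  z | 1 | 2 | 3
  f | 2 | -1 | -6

Newton's divided differences:
f[1,2] = (-1 - 2) / (2 - 1) = -3
f[2,3] = (-6 - (-1)) / (3 - 2) = -5
f[1,2,3] = (-5 - (-3)) / (3 - 1) = -1
f(z) = 2 + (-3)·(z - 1) + (-1)·(z - 1)(z - 2)
Expanding: f(z) = -z^2 + 3

f(z) = -z^2 + 3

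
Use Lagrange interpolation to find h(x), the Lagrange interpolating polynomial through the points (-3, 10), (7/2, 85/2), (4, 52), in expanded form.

h(x) = 2x^2 + 4x + 4

Build the Lagrange basis polynomials:
L_0(x) = (x - 7/2)(x - 4) / [91/2] = (2/91)x^2 - (15/91)x + 4/13
L_1(x) = (x + 3)(x - 4) / [-13/4] = -(4/13)x^2 + (4/13)x + 48/13
L_2(x) = (x + 3)(x - 7/2) / [7/2] = (2/7)x^2 - (1/7)x - 3
h(x) = 10·L_0 + (85/2)·L_1 + 52·L_2
  10·L_0(x) = (20/91)x^2 - (150/91)x + 40/13
  (85/2)·L_1(x) = -(170/13)x^2 + (170/13)x + 2040/13
  52·L_2(x) = (104/7)x^2 - (52/7)x - 156
Adding term by term: 2x^2 + 4x + 4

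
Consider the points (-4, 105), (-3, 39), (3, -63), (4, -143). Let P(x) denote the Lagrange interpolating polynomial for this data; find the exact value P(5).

-273

Evaluate each Lagrange basis at x = 5:
L_0(5) = (8)·(2)·(1)/[(-1)·(-7)·(-8)] = -2/7
L_1(5) = (9)·(2)·(1)/[(1)·(-6)·(-7)] = 3/7
L_2(5) = (9)·(8)·(1)/[(7)·(6)·(-1)] = -12/7
L_3(5) = (9)·(8)·(2)/[(8)·(7)·(1)] = 18/7
Sum: 105·(-2/7) + 39·(3/7) + (-63)·(-12/7) + (-143)·(18/7) = -273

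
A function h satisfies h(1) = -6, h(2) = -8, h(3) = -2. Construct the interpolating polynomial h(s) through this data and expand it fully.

h(s) = 4s^2 - 14s + 4

L_0(s) = (s - 2)(s - 3) / [2] = (1/2)s^2 - (5/2)s + 3
L_1(s) = (s - 1)(s - 3) / [-1] = -s^2 + 4s - 3
L_2(s) = (s - 1)(s - 2) / [2] = (1/2)s^2 - (3/2)s + 1
h(s) = (-6)·L_0 + (-8)·L_1 + (-2)·L_2
  (-6)·L_0(s) = -3s^2 + 15s - 18
  (-8)·L_1(s) = 8s^2 - 32s + 24
  (-2)·L_2(s) = -s^2 + 3s - 2
Adding term by term: 4s^2 - 14s + 4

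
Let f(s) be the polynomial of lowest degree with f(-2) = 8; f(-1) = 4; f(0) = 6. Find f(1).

14

Using Newton's divided-difference form:
f[-2,-1] = (4 - 8) / (-1 - (-2)) = -4
f[-1,0] = (6 - 4) / (0 - (-1)) = 2
f[-2,-1,0] = (2 - (-4)) / (0 - (-2)) = 3
f(1) = 8 + (-4)·(3) + 3·(3)·(2) = 14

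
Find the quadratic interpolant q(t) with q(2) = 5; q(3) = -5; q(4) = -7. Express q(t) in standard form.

Build the Lagrange basis polynomials:
L_0(t) = (t - 3)(t - 4) / [2] = (1/2)t^2 - (7/2)t + 6
L_1(t) = (t - 2)(t - 4) / [-1] = -t^2 + 6t - 8
L_2(t) = (t - 2)(t - 3) / [2] = (1/2)t^2 - (5/2)t + 3
q(t) = 5·L_0 + (-5)·L_1 + (-7)·L_2
  5·L_0(t) = (5/2)t^2 - (35/2)t + 30
  (-5)·L_1(t) = 5t^2 - 30t + 40
  (-7)·L_2(t) = -(7/2)t^2 + (35/2)t - 21
Adding term by term: 4t^2 - 30t + 49

q(t) = 4t^2 - 30t + 49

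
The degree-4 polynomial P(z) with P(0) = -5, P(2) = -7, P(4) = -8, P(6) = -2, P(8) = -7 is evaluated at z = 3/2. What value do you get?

L_0(3/2) = (-1/2)·(-5/2)·(-9/2)·(-13/2)/[(-2)·(-4)·(-6)·(-8)] = 195/2048
L_1(3/2) = (3/2)·(-5/2)·(-9/2)·(-13/2)/[(2)·(-2)·(-4)·(-6)] = 585/512
L_2(3/2) = (3/2)·(-1/2)·(-9/2)·(-13/2)/[(4)·(2)·(-2)·(-4)] = -351/1024
L_3(3/2) = (3/2)·(-1/2)·(-5/2)·(-13/2)/[(6)·(4)·(2)·(-2)] = 65/512
L_4(3/2) = (3/2)·(-1/2)·(-5/2)·(-9/2)/[(8)·(6)·(4)·(2)] = -45/2048
Sum: (-5)·(195/2048) + (-7)·(585/512) + (-8)·(-351/1024) + (-2)·(65/512) + (-7)·(-45/2048) = -1493/256

-1493/256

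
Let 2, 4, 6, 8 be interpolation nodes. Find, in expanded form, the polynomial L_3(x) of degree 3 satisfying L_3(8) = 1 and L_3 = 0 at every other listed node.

L_3(x) = (1/48)x^3 - (1/4)x^2 + (11/12)x - 1

L_3(x) = (x - 2)(x - 4)(x - 6) / [(6)·(4)·(2)]
       = (x^3 - 12x^2 + 44x - 48) / (48)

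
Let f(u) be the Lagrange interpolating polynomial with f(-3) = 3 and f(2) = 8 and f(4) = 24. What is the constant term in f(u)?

Build the Lagrange basis polynomials:
L_0(u) = (u - 2)(u - 4) / [35] = (1/35)u^2 - (6/35)u + 8/35
L_1(u) = (u + 3)(u - 4) / [-10] = -(1/10)u^2 + (1/10)u + 6/5
L_2(u) = (u + 3)(u - 2) / [14] = (1/14)u^2 + (1/14)u - 3/7
f(u) = 3·L_0 + 8·L_1 + 24·L_2
Only the constant term is needed; take it from each L_i and combine:
3·(8/35) + 8·(6/5) + 24·(-3/7) = 0

0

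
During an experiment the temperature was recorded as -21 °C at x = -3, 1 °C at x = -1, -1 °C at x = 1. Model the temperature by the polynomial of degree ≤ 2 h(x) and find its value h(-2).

-7

L_0(-2) = (-1)·(-3)/[(-2)·(-4)] = 3/8
L_1(-2) = (1)·(-3)/[(2)·(-2)] = 3/4
L_2(-2) = (1)·(-1)/[(4)·(2)] = -1/8
Sum: (-21)·(3/8) + 1·(3/4) + (-1)·(-1/8) = -7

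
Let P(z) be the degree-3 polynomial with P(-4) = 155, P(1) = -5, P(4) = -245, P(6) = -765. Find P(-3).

63

L_0(-3) = (-4)·(-7)·(-9)/[(-5)·(-8)·(-10)] = 63/100
L_1(-3) = (1)·(-7)·(-9)/[(5)·(-3)·(-5)] = 21/25
L_2(-3) = (1)·(-4)·(-9)/[(8)·(3)·(-2)] = -3/4
L_3(-3) = (1)·(-4)·(-7)/[(10)·(5)·(2)] = 7/25
Sum: 155·(63/100) + (-5)·(21/25) + (-245)·(-3/4) + (-765)·(7/25) = 63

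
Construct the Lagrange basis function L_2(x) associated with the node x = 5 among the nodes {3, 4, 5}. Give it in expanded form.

L_2(x) = (1/2)x^2 - (7/2)x + 6

L_2(x) = (x - 3)(x - 4) / [(2)·(1)]
       = (x^2 - 7x + 12) / (2)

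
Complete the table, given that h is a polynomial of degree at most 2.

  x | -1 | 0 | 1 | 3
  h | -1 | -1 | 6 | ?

41

The 3 known values determine h uniquely (degree ≤ 2).
Evaluate each Lagrange basis at x = 3:
L_0(3) = (3)·(2)/[(-1)·(-2)] = 3
L_1(3) = (4)·(2)/[(1)·(-1)] = -8
L_2(3) = (4)·(3)/[(2)·(1)] = 6
Sum: (-1)·(3) + (-1)·(-8) + 6·(6) = 41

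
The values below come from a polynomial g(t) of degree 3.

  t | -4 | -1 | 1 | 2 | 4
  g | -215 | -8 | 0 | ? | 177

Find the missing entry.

19

The 4 known values determine g uniquely (degree ≤ 3).
L_0(2) = (3)·(1)·(-2)/[(-3)·(-5)·(-8)] = 1/20
L_1(2) = (6)·(1)·(-2)/[(3)·(-2)·(-5)] = -2/5
L_2(2) = (6)·(3)·(-2)/[(5)·(2)·(-3)] = 6/5
L_3(2) = (6)·(3)·(1)/[(8)·(5)·(3)] = 3/20
Sum: (-215)·(1/20) + (-8)·(-2/5) + 0 + 177·(3/20) = 19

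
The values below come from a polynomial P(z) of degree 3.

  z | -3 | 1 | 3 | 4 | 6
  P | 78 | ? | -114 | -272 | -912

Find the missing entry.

-2

The 4 known values determine P uniquely (degree ≤ 3).
Evaluate each Lagrange basis at z = 1:
L_0(1) = (-2)·(-3)·(-5)/[(-6)·(-7)·(-9)] = 5/63
L_1(1) = (4)·(-3)·(-5)/[(6)·(-1)·(-3)] = 10/3
L_2(1) = (4)·(-2)·(-5)/[(7)·(1)·(-2)] = -20/7
L_3(1) = (4)·(-2)·(-3)/[(9)·(3)·(2)] = 4/9
Sum: 78·(5/63) + (-114)·(10/3) + (-272)·(-20/7) + (-912)·(4/9) = -2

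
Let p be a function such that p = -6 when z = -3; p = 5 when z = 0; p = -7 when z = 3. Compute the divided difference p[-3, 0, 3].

-23/18

p[-3,0] = (5 - (-6)) / (0 - (-3)) = 11/3
p[0,3] = (-7 - 5) / (3 - 0) = -4
p[-3,0,3] = (-4 - 11/3) / (3 - (-3)) = -23/18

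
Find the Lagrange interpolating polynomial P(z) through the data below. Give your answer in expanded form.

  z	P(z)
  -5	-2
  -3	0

Build the Lagrange basis polynomials:
L_0(z) = (z + 3) / [-2] = -(1/2)z - 3/2
L_1(z) = (z + 5) / [2] = (1/2)z + 5/2
P(z) = (-2)·L_0 + 0·L_1
  (-2)·L_0(z) = z + 3
  0·L_1(z) = 0
Adding term by term: z + 3

P(z) = z + 3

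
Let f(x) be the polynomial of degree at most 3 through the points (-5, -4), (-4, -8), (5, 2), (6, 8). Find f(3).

-236/33

Evaluate each Lagrange basis at x = 3:
L_0(3) = (7)·(-2)·(-3)/[(-1)·(-10)·(-11)] = -21/55
L_1(3) = (8)·(-2)·(-3)/[(1)·(-9)·(-10)] = 8/15
L_2(3) = (8)·(7)·(-3)/[(10)·(9)·(-1)] = 28/15
L_3(3) = (8)·(7)·(-2)/[(11)·(10)·(1)] = -56/55
Sum: (-4)·(-21/55) + (-8)·(8/15) + 2·(28/15) + 8·(-56/55) = -236/33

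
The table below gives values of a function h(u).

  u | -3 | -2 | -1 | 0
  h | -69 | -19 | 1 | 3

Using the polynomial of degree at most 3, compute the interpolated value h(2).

Using Newton's divided-difference form:
h[-3,-2] = (-19 - (-69)) / (-2 - (-3)) = 50
h[-2,-1] = (1 - (-19)) / (-1 - (-2)) = 20
h[-1,0] = (3 - 1) / (0 - (-1)) = 2
h[-3,-2,-1] = (20 - 50) / (-1 - (-3)) = -15
h[-2,-1,0] = (2 - 20) / (0 - (-2)) = -9
h[-3,-2,-1,0] = (-9 - (-15)) / (0 - (-3)) = 2
h(2) = -69 + 50·(5) + (-15)·(5)·(4) + 2·(5)·(4)·(3) = 1

1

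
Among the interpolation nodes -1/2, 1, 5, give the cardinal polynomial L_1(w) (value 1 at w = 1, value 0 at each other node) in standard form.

L_1(w) = (w + 1/2)(w - 5) / [(3/2)·(-4)]
       = (w^2 - (9/2)w - 5/2) / (-6)

L_1(w) = -(1/6)w^2 + (3/4)w + 5/12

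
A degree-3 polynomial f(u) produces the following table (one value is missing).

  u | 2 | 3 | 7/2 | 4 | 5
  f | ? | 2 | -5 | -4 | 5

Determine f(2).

The 4 known values determine f uniquely (degree ≤ 3).
L_0(2) = (-3/2)·(-2)·(-3)/[(-1/2)·(-1)·(-2)] = 9
L_1(2) = (-1)·(-2)·(-3)/[(1/2)·(-1/2)·(-3/2)] = -16
L_2(2) = (-1)·(-3/2)·(-3)/[(1)·(1/2)·(-1)] = 9
L_3(2) = (-1)·(-3/2)·(-2)/[(2)·(3/2)·(1)] = -1
Sum: 2·(9) + (-5)·(-16) + (-4)·(9) + 5·(-1) = 57

57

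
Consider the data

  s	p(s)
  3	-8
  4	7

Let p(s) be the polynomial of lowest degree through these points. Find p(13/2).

89/2

Evaluate each Lagrange basis at s = 13/2:
L_0(13/2) = (5/2)/[(-1)] = -5/2
L_1(13/2) = (7/2)/[(1)] = 7/2
Sum: (-8)·(-5/2) + 7·(7/2) = 89/2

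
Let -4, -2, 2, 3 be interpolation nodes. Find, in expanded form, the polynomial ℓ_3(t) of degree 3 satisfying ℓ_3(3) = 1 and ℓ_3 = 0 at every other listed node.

ℓ_3(t) = (t + 4)(t + 2)(t - 2) / [(7)·(5)·(1)]
       = (t^3 + 4t^2 - 4t - 16) / (35)

ℓ_3(t) = (1/35)t^3 + (4/35)t^2 - (4/35)t - 16/35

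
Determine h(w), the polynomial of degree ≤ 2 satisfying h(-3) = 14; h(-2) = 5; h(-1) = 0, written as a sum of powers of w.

h(w) = 2w^2 + w - 1

L_0(w) = (w + 2)(w + 1) / [2] = (1/2)w^2 + (3/2)w + 1
L_1(w) = (w + 3)(w + 1) / [-1] = -w^2 - 4w - 3
L_2(w) = (w + 3)(w + 2) / [2] = (1/2)w^2 + (5/2)w + 3
h(w) = 14·L_0 + 5·L_1 + 0·L_2
  14·L_0(w) = 7w^2 + 21w + 14
  5·L_1(w) = -5w^2 - 20w - 15
  0·L_2(w) = 0
Adding term by term: 2w^2 + w - 1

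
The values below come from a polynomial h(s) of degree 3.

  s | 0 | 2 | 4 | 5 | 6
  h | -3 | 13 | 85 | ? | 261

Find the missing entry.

The 4 known values determine h uniquely (degree ≤ 3).
Evaluate each Lagrange basis at s = 5:
L_0(5) = (3)·(1)·(-1)/[(-2)·(-4)·(-6)] = 1/16
L_1(5) = (5)·(1)·(-1)/[(2)·(-2)·(-4)] = -5/16
L_2(5) = (5)·(3)·(-1)/[(4)·(2)·(-2)] = 15/16
L_3(5) = (5)·(3)·(1)/[(6)·(4)·(2)] = 5/16
Sum: (-3)·(1/16) + 13·(-5/16) + 85·(15/16) + 261·(5/16) = 157

157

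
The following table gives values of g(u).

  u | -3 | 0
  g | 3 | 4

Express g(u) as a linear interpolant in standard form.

g(u) = (1/3)u + 4

L_0(u) = u / [-3] = -(1/3)u
L_1(u) = (u + 3) / [3] = (1/3)u + 1
g(u) = 3·L_0 + 4·L_1
  3·L_0(u) = -u
  4·L_1(u) = (4/3)u + 4
Adding term by term: (1/3)u + 4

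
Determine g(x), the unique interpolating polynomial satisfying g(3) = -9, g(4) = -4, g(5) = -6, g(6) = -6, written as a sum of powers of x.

g(x) = (3/2)x^3 - (43/2)x^2 + 100x - 156

Newton's divided differences:
g[3,4] = (-4 - (-9)) / (4 - 3) = 5
g[4,5] = (-6 - (-4)) / (5 - 4) = -2
g[5,6] = (-6 - (-6)) / (6 - 5) = 0
g[3,4,5] = (-2 - 5) / (5 - 3) = -7/2
g[4,5,6] = (0 - (-2)) / (6 - 4) = 1
g[3,4,5,6] = (1 - (-7/2)) / (6 - 3) = 3/2
g(x) = -9 + 5·(x - 3) + (-7/2)·(x - 3)(x - 4) + (3/2)·(x - 3)(x - 4)(x - 5)
Expanding: g(x) = (3/2)x^3 - (43/2)x^2 + 100x - 156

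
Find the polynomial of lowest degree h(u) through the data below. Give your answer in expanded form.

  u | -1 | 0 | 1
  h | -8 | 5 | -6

Build the Lagrange basis polynomials:
L_0(u) = u(u - 1) / [2] = (1/2)u^2 - (1/2)u
L_1(u) = (u + 1)(u - 1) / [-1] = -u^2 + 1
L_2(u) = (u + 1)u / [2] = (1/2)u^2 + (1/2)u
h(u) = (-8)·L_0 + 5·L_1 + (-6)·L_2
  (-8)·L_0(u) = -4u^2 + 4u
  5·L_1(u) = -5u^2 + 5
  (-6)·L_2(u) = -3u^2 - 3u
Adding term by term: -12u^2 + u + 5

h(u) = -12u^2 + u + 5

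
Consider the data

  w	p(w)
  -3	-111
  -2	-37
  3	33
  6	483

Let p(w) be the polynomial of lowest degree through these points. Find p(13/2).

L_0(13/2) = (17/2)·(7/2)·(1/2)/[(-1)·(-6)·(-9)] = -119/432
L_1(13/2) = (19/2)·(7/2)·(1/2)/[(1)·(-5)·(-8)] = 133/320
L_2(13/2) = (19/2)·(17/2)·(1/2)/[(6)·(5)·(-3)] = -323/720
L_3(13/2) = (19/2)·(17/2)·(7/2)/[(9)·(8)·(3)] = 2261/1728
Sum: (-111)·(-119/432) + (-37)·(133/320) + 33·(-323/720) + 483·(2261/1728) = 5059/8

5059/8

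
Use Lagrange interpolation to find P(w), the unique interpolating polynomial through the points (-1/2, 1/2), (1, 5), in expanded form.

Build the Lagrange basis polynomials:
L_0(w) = (w - 1) / [-3/2] = -(2/3)w + 2/3
L_1(w) = (w + 1/2) / [3/2] = (2/3)w + 1/3
P(w) = (1/2)·L_0 + 5·L_1
  (1/2)·L_0(w) = -(1/3)w + 1/3
  5·L_1(w) = (10/3)w + 5/3
Adding term by term: 3w + 2

P(w) = 3w + 2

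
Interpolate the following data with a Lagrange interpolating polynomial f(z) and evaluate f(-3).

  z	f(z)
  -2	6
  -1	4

8

L_0(-3) = (-2)/[(-1)] = 2
L_1(-3) = (-1)/[(1)] = -1
Sum: 6·(2) + 4·(-1) = 8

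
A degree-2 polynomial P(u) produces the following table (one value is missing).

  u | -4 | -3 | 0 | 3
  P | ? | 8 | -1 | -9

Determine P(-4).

101/9

The 3 known values determine P uniquely (degree ≤ 2).
L_0(-4) = (-4)·(-7)/[(-3)·(-6)] = 14/9
L_1(-4) = (-1)·(-7)/[(3)·(-3)] = -7/9
L_2(-4) = (-1)·(-4)/[(6)·(3)] = 2/9
Sum: 8·(14/9) + (-1)·(-7/9) + (-9)·(2/9) = 101/9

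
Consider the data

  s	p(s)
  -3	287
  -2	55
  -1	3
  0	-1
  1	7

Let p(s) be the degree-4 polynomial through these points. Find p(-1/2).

Evaluate each Lagrange basis at s = -1/2:
L_0(-1/2) = (3/2)·(1/2)·(-1/2)·(-3/2)/[(-1)·(-2)·(-3)·(-4)] = 3/128
L_1(-1/2) = (5/2)·(1/2)·(-1/2)·(-3/2)/[(1)·(-1)·(-2)·(-3)] = -5/32
L_2(-1/2) = (5/2)·(3/2)·(-1/2)·(-3/2)/[(2)·(1)·(-1)·(-2)] = 45/64
L_3(-1/2) = (5/2)·(3/2)·(1/2)·(-3/2)/[(3)·(2)·(1)·(-1)] = 15/32
L_4(-1/2) = (5/2)·(3/2)·(1/2)·(-1/2)/[(4)·(3)·(2)·(1)] = -5/128
Sum: 287·(3/128) + 55·(-5/32) + 3·(45/64) + (-1)·(15/32) + 7·(-5/128) = -1/2

-1/2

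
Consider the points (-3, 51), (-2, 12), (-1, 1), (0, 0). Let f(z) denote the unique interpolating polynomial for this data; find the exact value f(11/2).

-5049/8

Evaluate each Lagrange basis at z = 11/2:
L_0(11/2) = (15/2)·(13/2)·(11/2)/[(-1)·(-2)·(-3)] = -715/16
L_1(11/2) = (17/2)·(13/2)·(11/2)/[(1)·(-1)·(-2)] = 2431/16
L_2(11/2) = (17/2)·(15/2)·(11/2)/[(2)·(1)·(-1)] = -2805/16
L_3(11/2) = (17/2)·(15/2)·(13/2)/[(3)·(2)·(1)] = 1105/16
Sum: 51·(-715/16) + 12·(2431/16) + 1·(-2805/16) + 0 = -5049/8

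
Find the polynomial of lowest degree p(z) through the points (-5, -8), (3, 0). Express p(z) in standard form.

Build the Lagrange basis polynomials:
L_0(z) = (z - 3) / [-8] = -(1/8)z + 3/8
L_1(z) = (z + 5) / [8] = (1/8)z + 5/8
p(z) = (-8)·L_0 + 0·L_1
  (-8)·L_0(z) = z - 3
  0·L_1(z) = 0
Adding term by term: z - 3

p(z) = z - 3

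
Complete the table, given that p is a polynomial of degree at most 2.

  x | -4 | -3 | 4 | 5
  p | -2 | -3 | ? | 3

The 3 known values determine p uniquely (degree ≤ 2).
Evaluate each Lagrange basis at x = 4:
L_0(4) = (7)·(-1)/[(-1)·(-9)] = -7/9
L_1(4) = (8)·(-1)/[(1)·(-8)] = 1
L_2(4) = (8)·(7)/[(9)·(8)] = 7/9
Sum: (-2)·(-7/9) + (-3)·(1) + 3·(7/9) = 8/9

8/9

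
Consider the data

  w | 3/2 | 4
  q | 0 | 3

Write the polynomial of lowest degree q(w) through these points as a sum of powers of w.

Build the Lagrange basis polynomials:
L_0(w) = (w - 4) / [-5/2] = -(2/5)w + 8/5
L_1(w) = (w - 3/2) / [5/2] = (2/5)w - 3/5
q(w) = 0·L_0 + 3·L_1
  0·L_0(w) = 0
  3·L_1(w) = (6/5)w - 9/5
Adding term by term: (6/5)w - 9/5

q(w) = (6/5)w - 9/5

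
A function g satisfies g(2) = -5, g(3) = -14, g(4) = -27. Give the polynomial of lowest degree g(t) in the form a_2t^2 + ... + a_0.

g(t) = -2t^2 + t + 1

Build the Lagrange basis polynomials:
L_0(t) = (t - 3)(t - 4) / [2] = (1/2)t^2 - (7/2)t + 6
L_1(t) = (t - 2)(t - 4) / [-1] = -t^2 + 6t - 8
L_2(t) = (t - 2)(t - 3) / [2] = (1/2)t^2 - (5/2)t + 3
g(t) = (-5)·L_0 + (-14)·L_1 + (-27)·L_2
  (-5)·L_0(t) = -(5/2)t^2 + (35/2)t - 30
  (-14)·L_1(t) = 14t^2 - 84t + 112
  (-27)·L_2(t) = -(27/2)t^2 + (135/2)t - 81
Adding term by term: -2t^2 + t + 1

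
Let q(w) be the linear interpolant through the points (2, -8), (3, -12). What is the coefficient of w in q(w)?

-4

The leading coefficient equals the top divided difference q[2,3].
q[2,3] = (-12 - (-8)) / (3 - 2) = -4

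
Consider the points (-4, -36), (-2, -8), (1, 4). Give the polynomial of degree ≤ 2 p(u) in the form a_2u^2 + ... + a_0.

Newton's divided differences:
p[-4,-2] = (-8 - (-36)) / (-2 - (-4)) = 14
p[-2,1] = (4 - (-8)) / (1 - (-2)) = 4
p[-4,-2,1] = (4 - 14) / (1 - (-4)) = -2
p(u) = -36 + 14·(u + 4) + (-2)·(u + 4)(u + 2)
Expanding: p(u) = -2u^2 + 2u + 4

p(u) = -2u^2 + 2u + 4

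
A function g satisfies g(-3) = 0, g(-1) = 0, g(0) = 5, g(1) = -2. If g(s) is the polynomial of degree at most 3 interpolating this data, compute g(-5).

Evaluate each Lagrange basis at s = -5:
L_0(-5) = (-4)·(-5)·(-6)/[(-2)·(-3)·(-4)] = 5
L_1(-5) = (-2)·(-5)·(-6)/[(2)·(-1)·(-2)] = -15
L_2(-5) = (-2)·(-4)·(-6)/[(3)·(1)·(-1)] = 16
L_3(-5) = (-2)·(-4)·(-5)/[(4)·(2)·(1)] = -5
Sum: 0 + 0 + 5·(16) + (-2)·(-5) = 90

90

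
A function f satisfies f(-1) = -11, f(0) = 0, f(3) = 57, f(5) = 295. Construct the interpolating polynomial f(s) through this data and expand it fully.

Newton's divided differences:
f[-1,0] = (0 - (-11)) / (0 - (-1)) = 11
f[0,3] = (57 - 0) / (3 - 0) = 19
f[3,5] = (295 - 57) / (5 - 3) = 119
f[-1,0,3] = (19 - 11) / (3 - (-1)) = 2
f[0,3,5] = (119 - 19) / (5 - 0) = 20
f[-1,0,3,5] = (20 - 2) / (5 - (-1)) = 3
f(s) = -11 + 11·(s + 1) + 2·(s + 1)s + 3·(s + 1)s(s - 3)
Expanding: f(s) = 3s^3 - 4s^2 + 4s

f(s) = 3s^3 - 4s^2 + 4s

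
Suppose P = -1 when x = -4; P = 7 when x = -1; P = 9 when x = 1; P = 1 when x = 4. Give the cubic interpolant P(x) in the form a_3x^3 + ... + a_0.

Newton's divided differences:
P[-4,-1] = (7 - (-1)) / (-1 - (-4)) = 8/3
P[-1,1] = (9 - 7) / (1 - (-1)) = 1
P[1,4] = (1 - 9) / (4 - 1) = -8/3
P[-4,-1,1] = (1 - 8/3) / (1 - (-4)) = -1/3
P[-1,1,4] = (-8/3 - 1) / (4 - (-1)) = -11/15
P[-4,-1,1,4] = (-11/15 - (-1/3)) / (4 - (-4)) = -1/20
P(x) = -1 + (8/3)·(x + 4) + (-1/3)·(x + 4)(x + 1) + (-1/20)·(x + 4)(x + 1)(x - 1)
Expanding: P(x) = -(1/20)x^3 - (8/15)x^2 + (21/20)x + 128/15

P(x) = -(1/20)x^3 - (8/15)x^2 + (21/20)x + 128/15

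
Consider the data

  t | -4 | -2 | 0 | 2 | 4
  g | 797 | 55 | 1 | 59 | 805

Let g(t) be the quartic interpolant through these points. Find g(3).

265

Using Newton's divided-difference form:
g[-4,-2] = (55 - 797) / (-2 - (-4)) = -371
g[-2,0] = (1 - 55) / (0 - (-2)) = -27
g[0,2] = (59 - 1) / (2 - 0) = 29
g[2,4] = (805 - 59) / (4 - 2) = 373
g[-4,-2,0] = (-27 - (-371)) / (0 - (-4)) = 86
g[-2,0,2] = (29 - (-27)) / (2 - (-2)) = 14
g[0,2,4] = (373 - 29) / (4 - 0) = 86
g[-4,-2,0,2] = (14 - 86) / (2 - (-4)) = -12
g[-2,0,2,4] = (86 - 14) / (4 - (-2)) = 12
g[-4,-2,0,2,4] = (12 - (-12)) / (4 - (-4)) = 3
g(3) = 797 + (-371)·(7) + 86·(7)·(5) + (-12)·(7)·(5)·(3) + 3·(7)·(5)·(3)·(1) = 265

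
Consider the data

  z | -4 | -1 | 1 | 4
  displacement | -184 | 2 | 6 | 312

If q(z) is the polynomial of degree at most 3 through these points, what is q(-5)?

Evaluate each Lagrange basis at z = -5:
L_0(-5) = (-4)·(-6)·(-9)/[(-3)·(-5)·(-8)] = 9/5
L_1(-5) = (-1)·(-6)·(-9)/[(3)·(-2)·(-5)] = -9/5
L_2(-5) = (-1)·(-4)·(-9)/[(5)·(2)·(-3)] = 6/5
L_3(-5) = (-1)·(-4)·(-6)/[(8)·(5)·(3)] = -1/5
Sum: (-184)·(9/5) + 2·(-9/5) + 6·(6/5) + 312·(-1/5) = -390

-390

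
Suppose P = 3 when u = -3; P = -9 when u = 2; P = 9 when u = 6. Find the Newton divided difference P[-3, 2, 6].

23/30

P[-3,2] = (-9 - 3) / (2 - (-3)) = -12/5
P[2,6] = (9 - (-9)) / (6 - 2) = 9/2
P[-3,2,6] = (9/2 - (-12/5)) / (6 - (-3)) = 23/30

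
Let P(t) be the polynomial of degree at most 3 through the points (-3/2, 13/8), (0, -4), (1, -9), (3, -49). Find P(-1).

-1

Using Newton's divided-difference form:
P[-3/2,0] = (-4 - 13/8) / (0 - (-3/2)) = -15/4
P[0,1] = (-9 - (-4)) / (1 - 0) = -5
P[1,3] = (-49 - (-9)) / (3 - 1) = -20
P[-3/2,0,1] = (-5 - (-15/4)) / (1 - (-3/2)) = -1/2
P[0,1,3] = (-20 - (-5)) / (3 - 0) = -5
P[-3/2,0,1,3] = (-5 - (-1/2)) / (3 - (-3/2)) = -1
P(-1) = 13/8 + (-15/4)·(1/2) + (-1/2)·(1/2)·(-1) + (-1)·(1/2)·(-1)·(-2) = -1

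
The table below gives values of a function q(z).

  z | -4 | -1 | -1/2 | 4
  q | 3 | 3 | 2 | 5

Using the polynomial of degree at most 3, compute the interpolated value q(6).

155/6

Evaluate each Lagrange basis at z = 6:
L_0(6) = (7)·(13/2)·(2)/[(-3)·(-7/2)·(-8)] = -13/12
L_1(6) = (10)·(13/2)·(2)/[(3)·(-1/2)·(-5)] = 52/3
L_2(6) = (10)·(7)·(2)/[(7/2)·(1/2)·(-9/2)] = -160/9
L_3(6) = (10)·(7)·(13/2)/[(8)·(5)·(9/2)] = 91/36
Sum: 3·(-13/12) + 3·(52/3) + 2·(-160/9) + 5·(91/36) = 155/6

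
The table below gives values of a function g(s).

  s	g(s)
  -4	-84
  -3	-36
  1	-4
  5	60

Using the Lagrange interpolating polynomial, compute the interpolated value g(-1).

0

L_0(-1) = (2)·(-2)·(-6)/[(-1)·(-5)·(-9)] = -8/15
L_1(-1) = (3)·(-2)·(-6)/[(1)·(-4)·(-8)] = 9/8
L_2(-1) = (3)·(2)·(-6)/[(5)·(4)·(-4)] = 9/20
L_3(-1) = (3)·(2)·(-2)/[(9)·(8)·(4)] = -1/24
Sum: (-84)·(-8/15) + (-36)·(9/8) + (-4)·(9/20) + 60·(-1/24) = 0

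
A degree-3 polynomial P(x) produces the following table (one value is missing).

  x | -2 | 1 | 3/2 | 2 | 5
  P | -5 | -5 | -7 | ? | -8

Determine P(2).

The 4 known values determine P uniquely (degree ≤ 3).
L_0(2) = (1)·(1/2)·(-3)/[(-3)·(-7/2)·(-7)] = 1/49
L_1(2) = (4)·(1/2)·(-3)/[(3)·(-1/2)·(-4)] = -1
L_2(2) = (4)·(1)·(-3)/[(7/2)·(1/2)·(-7/2)] = 96/49
L_3(2) = (4)·(1)·(1/2)/[(7)·(4)·(7/2)] = 1/49
Sum: (-5)·(1/49) + (-5)·(-1) + (-7)·(96/49) + (-8)·(1/49) = -440/49

-440/49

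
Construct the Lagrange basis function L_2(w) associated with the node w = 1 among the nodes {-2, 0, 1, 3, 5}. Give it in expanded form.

L_2(w) = (1/24)w^4 - (1/4)w^3 - (1/24)w^2 + (5/4)w

L_2(w) = (w + 2)w(w - 3)(w - 5) / [(3)·(1)·(-2)·(-4)]
       = (w^4 - 6w^3 - w^2 + 30w) / (24)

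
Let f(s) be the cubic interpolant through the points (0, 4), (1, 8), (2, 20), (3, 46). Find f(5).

164

Using Newton's divided-difference form:
f[0,1] = (8 - 4) / (1 - 0) = 4
f[1,2] = (20 - 8) / (2 - 1) = 12
f[2,3] = (46 - 20) / (3 - 2) = 26
f[0,1,2] = (12 - 4) / (2 - 0) = 4
f[1,2,3] = (26 - 12) / (3 - 1) = 7
f[0,1,2,3] = (7 - 4) / (3 - 0) = 1
f(5) = 4 + 4·(5) + 4·(5)·(4) + 1·(5)·(4)·(3) = 164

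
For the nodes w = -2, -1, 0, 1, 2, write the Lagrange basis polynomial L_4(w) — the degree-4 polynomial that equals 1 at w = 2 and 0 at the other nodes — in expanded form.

L_4(w) = (w + 2)(w + 1)w(w - 1) / [(4)·(3)·(2)·(1)]
       = (w^4 + 2w^3 - w^2 - 2w) / (24)

L_4(w) = (1/24)w^4 + (1/12)w^3 - (1/24)w^2 - (1/12)w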